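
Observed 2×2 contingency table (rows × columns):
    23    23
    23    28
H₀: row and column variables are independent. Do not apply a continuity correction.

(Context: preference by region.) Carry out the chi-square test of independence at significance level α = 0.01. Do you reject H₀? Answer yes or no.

Row totals [46, 51], col totals [46, 51], n=97
χ² = (23−21.81)²/21.81 + (23−24.19)²/24.19 + (23−24.19)²/24.19 + (28−26.81)²/26.81 = 0.2331
df = 1
p-value (upper-tail) = 0.62925
At α=0.01: p ≥ α → fail to reject H₀

reject H₀: no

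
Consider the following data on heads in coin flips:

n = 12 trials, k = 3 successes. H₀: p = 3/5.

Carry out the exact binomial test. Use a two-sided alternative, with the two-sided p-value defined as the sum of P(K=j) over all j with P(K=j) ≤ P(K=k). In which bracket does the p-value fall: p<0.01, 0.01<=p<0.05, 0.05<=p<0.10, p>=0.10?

Exact binomial: n=12, k=3, p₀=3/5=0.6000
P(X=j) = C(n,j)·p₀^j·(1−p₀)^(n−j); p = Σ P(X=j) over j with P(X=j) ≤ P(X=3)
p-value (two-sided) = 0.01744
→ bracket: 0.01<=p<0.05

p-value bracket: 0.01<=p<0.05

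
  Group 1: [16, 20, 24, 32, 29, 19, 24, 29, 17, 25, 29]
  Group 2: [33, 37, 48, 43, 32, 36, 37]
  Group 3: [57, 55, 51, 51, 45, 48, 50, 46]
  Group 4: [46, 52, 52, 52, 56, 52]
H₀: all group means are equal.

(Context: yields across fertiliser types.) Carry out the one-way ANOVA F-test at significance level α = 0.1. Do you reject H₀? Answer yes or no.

Group means [24.00, 38.00, 50.38, 51.67], grand mean 38.844
SSB = Σnᵢ(x̄ᵢ−x̄)² = 4479.010; SSW = ΣΣ(x−x̄ᵢ)² = 657.208
MSB = 4479.010/3 = 1493.0035; MSW = 657.208/28 = 23.4717
F = MSB/MSW = 63.6086
df = (3, 28)
p-value (upper-tail) = 0.00000
At α=0.1: p < α → reject H₀

reject H₀: yes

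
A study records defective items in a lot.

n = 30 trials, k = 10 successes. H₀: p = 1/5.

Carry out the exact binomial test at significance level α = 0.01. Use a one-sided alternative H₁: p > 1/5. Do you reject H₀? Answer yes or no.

Exact binomial: n=30, k=10, p₀=1/5=0.2000
P(X≥10) from Σ C(n,i)·p₀^i·(1−p₀)^(n−i)
p-value (one-sided, H₁ greater) = 0.06109
At α=0.01: p ≥ α → fail to reject H₀

reject H₀: no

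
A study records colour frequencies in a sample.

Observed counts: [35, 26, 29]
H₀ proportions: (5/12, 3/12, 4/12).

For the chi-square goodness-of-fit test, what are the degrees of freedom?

df = k − 1 = 3 − 1 = 2

degrees of freedom = 2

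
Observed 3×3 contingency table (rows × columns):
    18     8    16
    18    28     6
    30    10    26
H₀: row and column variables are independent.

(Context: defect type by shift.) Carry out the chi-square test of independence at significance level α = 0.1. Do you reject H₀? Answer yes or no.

Row totals [42, 52, 66], col totals [66, 46, 48], n=160
χ² = (18−17.32)²/17.32 + (8−12.07)²/12.07 + (16−12.60)²/12.60 + (18−21.45)²/21.45 + (28−14.95)²/14.95 + (6−15.60)²/15.60 + (30−27.23)²/27.23 + (10−18.98)²/18.98 + (26−19.80)²/19.80 = 26.6424
df = 4
p-value (upper-tail) = 0.00002
At α=0.1: p < α → reject H₀

reject H₀: yes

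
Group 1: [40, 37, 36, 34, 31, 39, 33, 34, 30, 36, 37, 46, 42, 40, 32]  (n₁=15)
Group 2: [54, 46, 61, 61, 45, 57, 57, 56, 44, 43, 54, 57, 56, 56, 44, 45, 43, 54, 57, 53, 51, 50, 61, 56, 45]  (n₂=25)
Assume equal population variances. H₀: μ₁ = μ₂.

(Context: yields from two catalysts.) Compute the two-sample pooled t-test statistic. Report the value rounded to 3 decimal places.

test statistic = -8.718

x̄₁=36.467, s₁=4.389, n₁=15
x̄₂=52.240, s₂=6.112, n₂=25
s_p² = [14·4.389² + 24·6.112²]/38 = 30.6919
SE = √(s_p²·(1/15+1/25)) = 1.8094
t = (36.467−52.240)/1.8094 = -8.7176
df = 38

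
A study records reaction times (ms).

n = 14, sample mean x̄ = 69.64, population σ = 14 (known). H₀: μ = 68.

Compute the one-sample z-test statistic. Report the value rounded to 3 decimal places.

test statistic = 0.438

SE = σ/√n = 14/√14 = 3.7417
z = (x̄−μ₀)/SE = (69.64−68)/3.7417 = 0.4383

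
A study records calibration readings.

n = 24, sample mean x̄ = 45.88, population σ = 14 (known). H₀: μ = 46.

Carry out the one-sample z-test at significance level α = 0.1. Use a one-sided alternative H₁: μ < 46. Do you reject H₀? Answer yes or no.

SE = σ/√n = 14/√24 = 2.8577
z = (x̄−μ₀)/SE = (45.88−46)/2.8577 = -0.0420
p-value (one-sided, H₁ less) = 0.48325
At α=0.1: p ≥ α → fail to reject H₀

reject H₀: no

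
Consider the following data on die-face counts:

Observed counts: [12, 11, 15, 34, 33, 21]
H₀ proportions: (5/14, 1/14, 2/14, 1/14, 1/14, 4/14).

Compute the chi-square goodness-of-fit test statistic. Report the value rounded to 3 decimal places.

test statistic = 164.839

n = 126; E_i = n·p_i = [45.00, 9.00, 18.00, 9.00, 9.00, 36.00]
χ² = (12−45.00)²/45.00 + (11−9.00)²/9.00 + (15−18.00)²/18.00 + (34−9.00)²/9.00 + (33−9.00)²/9.00 + (21−36.00)²/36.00 = 164.8389
df = 5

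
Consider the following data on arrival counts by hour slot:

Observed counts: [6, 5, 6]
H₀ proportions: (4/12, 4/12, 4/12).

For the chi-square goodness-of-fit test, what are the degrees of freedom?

df = k − 1 = 3 − 1 = 2

degrees of freedom = 2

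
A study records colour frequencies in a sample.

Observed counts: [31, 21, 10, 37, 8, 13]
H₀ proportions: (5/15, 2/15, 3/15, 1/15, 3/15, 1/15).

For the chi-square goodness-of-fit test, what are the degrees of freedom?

degrees of freedom = 5

df = k − 1 = 6 − 1 = 5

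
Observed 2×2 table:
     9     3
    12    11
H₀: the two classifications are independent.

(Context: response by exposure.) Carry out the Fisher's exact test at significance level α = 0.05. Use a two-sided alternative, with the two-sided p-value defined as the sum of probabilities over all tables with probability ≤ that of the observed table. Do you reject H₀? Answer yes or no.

Margins: r₁=12, r₂=23, c₁=21, c₂=14, n=35
p_obs = C(12,9)·C(23,12)/C(35,21); sum pmf over tables with pmf ≤ p_obs
p-value (two-sided) = 0.28164
At α=0.05: p ≥ α → fail to reject H₀

reject H₀: no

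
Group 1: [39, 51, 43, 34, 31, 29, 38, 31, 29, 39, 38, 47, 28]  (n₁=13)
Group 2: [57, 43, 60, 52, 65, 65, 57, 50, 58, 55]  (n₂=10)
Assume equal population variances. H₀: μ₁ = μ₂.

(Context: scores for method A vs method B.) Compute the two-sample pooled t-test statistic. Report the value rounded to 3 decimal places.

x̄₁=36.692, s₁=7.250, n₁=13
x̄₂=56.200, s₂=6.713, n₂=10
s_p² = [12·7.250² + 9·6.713²]/21 = 49.3509
SE = √(s_p²·(1/13+1/10)) = 2.9549
t = (36.692−56.200)/2.9549 = -6.6019
df = 21

test statistic = -6.602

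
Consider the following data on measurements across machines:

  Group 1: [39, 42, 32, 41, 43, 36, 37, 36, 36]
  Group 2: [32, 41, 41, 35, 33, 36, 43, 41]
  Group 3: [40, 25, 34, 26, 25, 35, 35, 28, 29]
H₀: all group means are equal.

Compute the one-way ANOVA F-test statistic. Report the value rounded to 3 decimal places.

Group means [38.00, 37.75, 30.78], grand mean 35.423
SSB = Σnᵢ(x̄ᵢ−x̄)² = 297.291; SSW = ΣΣ(x−x̄ᵢ)² = 457.056
MSB = 297.291/2 = 148.6453; MSW = 457.056/23 = 19.8720
F = MSB/MSW = 7.4801
df = (2, 23)

test statistic = 7.480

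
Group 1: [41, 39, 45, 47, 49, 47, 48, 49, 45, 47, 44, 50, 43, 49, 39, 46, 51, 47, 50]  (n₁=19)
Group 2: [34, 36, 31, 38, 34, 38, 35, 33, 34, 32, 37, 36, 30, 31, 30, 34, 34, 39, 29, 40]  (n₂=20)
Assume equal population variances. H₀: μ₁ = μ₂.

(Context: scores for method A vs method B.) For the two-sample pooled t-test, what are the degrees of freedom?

degrees of freedom = 37

df = n₁ + n₂ − 2 = 19 + 20 − 2 = 37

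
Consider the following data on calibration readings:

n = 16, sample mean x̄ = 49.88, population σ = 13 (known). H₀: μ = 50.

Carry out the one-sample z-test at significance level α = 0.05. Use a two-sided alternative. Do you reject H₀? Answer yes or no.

reject H₀: no

SE = σ/√n = 13/√16 = 3.2500
z = (x̄−μ₀)/SE = (49.88−50)/3.2500 = -0.0369
p-value (two-sided) = 0.97055
At α=0.05: p ≥ α → fail to reject H₀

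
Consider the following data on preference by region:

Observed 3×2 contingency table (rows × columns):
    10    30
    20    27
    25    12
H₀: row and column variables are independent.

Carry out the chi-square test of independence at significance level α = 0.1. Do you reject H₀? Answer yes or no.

reject H₀: yes

Row totals [40, 47, 37], col totals [55, 69], n=124
χ² = (10−17.74)²/17.74 + (30−22.26)²/22.26 + (20−20.85)²/20.85 + (27−26.15)²/26.15 + (25−16.41)²/16.41 + (12−20.59)²/20.59 = 14.2106
df = 2
p-value (upper-tail) = 0.00082
At α=0.1: p < α → reject H₀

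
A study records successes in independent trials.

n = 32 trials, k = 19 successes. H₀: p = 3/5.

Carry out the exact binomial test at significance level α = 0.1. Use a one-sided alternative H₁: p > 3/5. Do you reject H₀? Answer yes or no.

reject H₀: no

Exact binomial: n=32, k=19, p₀=3/5=0.6000
P(X≥19) from Σ C(n,i)·p₀^i·(1−p₀)^(n−i)
p-value (one-sided, H₁ greater) = 0.60386
At α=0.1: p ≥ α → fail to reject H₀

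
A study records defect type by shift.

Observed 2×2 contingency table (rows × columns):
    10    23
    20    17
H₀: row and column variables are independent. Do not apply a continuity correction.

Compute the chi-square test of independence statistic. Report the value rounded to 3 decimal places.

test statistic = 4.018

Row totals [33, 37], col totals [30, 40], n=70
χ² = (10−14.14)²/14.14 + (23−18.86)²/18.86 + (20−15.86)²/15.86 + (17−21.14)²/21.14 = 4.0179
df = 1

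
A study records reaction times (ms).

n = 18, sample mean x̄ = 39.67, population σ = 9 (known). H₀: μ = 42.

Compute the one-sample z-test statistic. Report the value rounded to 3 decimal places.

test statistic = -1.098

SE = σ/√n = 9/√18 = 2.1213
z = (x̄−μ₀)/SE = (39.67−42)/2.1213 = -1.0984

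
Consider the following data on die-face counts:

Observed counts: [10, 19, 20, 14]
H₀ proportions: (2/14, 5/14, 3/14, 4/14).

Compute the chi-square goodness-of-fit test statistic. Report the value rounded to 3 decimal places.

n = 63; E_i = n·p_i = [9.00, 22.50, 13.50, 18.00]
χ² = (10−9.00)²/9.00 + (19−22.50)²/22.50 + (20−13.50)²/13.50 + (14−18.00)²/18.00 = 4.6741
df = 3

test statistic = 4.674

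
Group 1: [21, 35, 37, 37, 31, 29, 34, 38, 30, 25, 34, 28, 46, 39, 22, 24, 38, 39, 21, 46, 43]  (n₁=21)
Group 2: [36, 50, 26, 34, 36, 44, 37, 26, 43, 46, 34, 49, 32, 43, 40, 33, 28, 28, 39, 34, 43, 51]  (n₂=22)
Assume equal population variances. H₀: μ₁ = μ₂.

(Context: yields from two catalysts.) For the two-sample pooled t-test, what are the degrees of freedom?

df = n₁ + n₂ − 2 = 21 + 22 − 2 = 41

degrees of freedom = 41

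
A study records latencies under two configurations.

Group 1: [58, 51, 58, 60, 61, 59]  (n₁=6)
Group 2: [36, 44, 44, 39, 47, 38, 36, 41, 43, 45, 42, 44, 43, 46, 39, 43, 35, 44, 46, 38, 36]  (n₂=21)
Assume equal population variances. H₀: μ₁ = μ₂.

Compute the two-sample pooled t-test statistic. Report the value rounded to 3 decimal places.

test statistic = 9.529

x̄₁=57.833, s₁=3.545, n₁=6
x̄₂=41.381, s₂=3.775, n₂=21
s_p² = [5·3.545² + 20·3.775²]/25 = 13.9114
SE = √(s_p²·(1/6+1/21)) = 1.7266
t = (57.833−41.381)/1.7266 = 9.5290
df = 25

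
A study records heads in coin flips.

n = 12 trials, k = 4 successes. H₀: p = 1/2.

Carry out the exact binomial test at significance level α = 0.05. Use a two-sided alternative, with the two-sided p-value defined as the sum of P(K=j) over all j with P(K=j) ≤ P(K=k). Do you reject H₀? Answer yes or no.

reject H₀: no

Exact binomial: n=12, k=4, p₀=1/2=0.5000
P(X=j) = C(n,j)·p₀^j·(1−p₀)^(n−j); p = Σ P(X=j) over j with P(X=j) ≤ P(X=4)
p-value (two-sided) = 0.38770
At α=0.05: p ≥ α → fail to reject H₀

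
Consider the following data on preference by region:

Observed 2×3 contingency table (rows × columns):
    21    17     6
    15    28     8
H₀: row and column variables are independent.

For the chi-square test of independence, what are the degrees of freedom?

degrees of freedom = 2

df = (r−1)(c−1) = (2−1)·(3−1) = 2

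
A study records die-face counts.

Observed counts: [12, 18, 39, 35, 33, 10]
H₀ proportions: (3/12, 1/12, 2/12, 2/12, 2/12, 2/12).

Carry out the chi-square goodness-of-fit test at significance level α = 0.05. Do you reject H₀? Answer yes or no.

n = 147; E_i = n·p_i = [36.75, 12.25, 24.50, 24.50, 24.50, 24.50]
χ² = (12−36.75)²/36.75 + (18−12.25)²/12.25 + (39−24.50)²/24.50 + (35−24.50)²/24.50 + (33−24.50)²/24.50 + (10−24.50)²/24.50 = 43.9796
df = 5
p-value (upper-tail) = 0.00000
At α=0.05: p < α → reject H₀

reject H₀: yes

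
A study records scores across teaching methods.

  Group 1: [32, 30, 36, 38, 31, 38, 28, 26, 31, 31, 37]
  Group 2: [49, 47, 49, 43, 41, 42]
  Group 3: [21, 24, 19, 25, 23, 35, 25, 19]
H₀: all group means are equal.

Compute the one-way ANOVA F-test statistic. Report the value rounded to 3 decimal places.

test statistic = 41.090

Group means [32.55, 45.17, 23.88], grand mean 32.800
SSB = Σnᵢ(x̄ᵢ−x̄)² = 1555.564; SSW = ΣΣ(x−x̄ᵢ)² = 416.436
MSB = 1555.564/2 = 777.7822; MSW = 416.436/22 = 18.9289
F = MSB/MSW = 41.0897
df = (2, 22)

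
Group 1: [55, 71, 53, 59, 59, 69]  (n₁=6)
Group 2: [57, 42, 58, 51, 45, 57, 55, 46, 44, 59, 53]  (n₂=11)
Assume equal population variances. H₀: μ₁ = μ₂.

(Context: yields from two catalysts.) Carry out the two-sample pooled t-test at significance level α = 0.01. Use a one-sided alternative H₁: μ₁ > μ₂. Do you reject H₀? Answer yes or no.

x̄₁=61.000, s₁=7.376, n₁=6
x̄₂=51.545, s₂=6.267, n₂=11
s_p² = [5·7.376² + 10·6.267²]/15 = 44.3152
SE = √(s_p²·(1/6+1/11)) = 3.3785
t = (61.000−51.545)/3.3785 = 2.7984
df = 15
p-value (one-sided, H₁ greater) = 0.00675
At α=0.01: p < α → reject H₀

reject H₀: yes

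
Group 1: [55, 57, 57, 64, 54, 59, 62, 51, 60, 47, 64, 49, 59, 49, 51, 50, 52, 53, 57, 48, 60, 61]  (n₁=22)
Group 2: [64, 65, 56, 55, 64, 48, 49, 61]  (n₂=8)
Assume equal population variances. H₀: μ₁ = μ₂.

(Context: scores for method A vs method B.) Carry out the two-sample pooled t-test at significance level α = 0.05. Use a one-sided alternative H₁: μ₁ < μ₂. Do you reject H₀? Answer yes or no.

reject H₀: no

x̄₁=55.409, s₁=5.315, n₁=22
x̄₂=57.750, s₂=6.798, n₂=8
s_p² = [21·5.315² + 7·6.798²]/28 = 32.7435
SE = √(s_p²·(1/22+1/8)) = 2.3625
t = (55.409−57.750)/2.3625 = -0.9909
df = 28
p-value (one-sided, H₁ less) = 0.16512
At α=0.05: p ≥ α → fail to reject H₀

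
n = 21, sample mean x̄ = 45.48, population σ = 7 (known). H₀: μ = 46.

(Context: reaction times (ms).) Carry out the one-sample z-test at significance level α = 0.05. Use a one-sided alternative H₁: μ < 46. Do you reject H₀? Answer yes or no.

SE = σ/√n = 7/√21 = 1.5275
z = (x̄−μ₀)/SE = (45.48−46)/1.5275 = -0.3404
p-value (one-sided, H₁ less) = 0.36677
At α=0.05: p ≥ α → fail to reject H₀

reject H₀: no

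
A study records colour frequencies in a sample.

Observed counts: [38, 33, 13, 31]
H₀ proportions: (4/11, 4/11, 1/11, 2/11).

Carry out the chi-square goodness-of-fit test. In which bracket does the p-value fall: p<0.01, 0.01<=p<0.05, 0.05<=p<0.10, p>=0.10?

p-value bracket: 0.05<=p<0.10

n = 115; E_i = n·p_i = [41.82, 41.82, 10.45, 20.91]
χ² = (38−41.82)²/41.82 + (33−41.82)²/41.82 + (13−10.45)²/10.45 + (31−20.91)²/20.91 = 7.6978
df = 3
p-value (upper-tail) = 0.05269
→ bracket: 0.05<=p<0.10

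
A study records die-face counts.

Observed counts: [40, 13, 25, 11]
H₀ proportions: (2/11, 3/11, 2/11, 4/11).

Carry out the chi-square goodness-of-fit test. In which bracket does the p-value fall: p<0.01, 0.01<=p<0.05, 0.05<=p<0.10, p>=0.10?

p-value bracket: p<0.01

n = 89; E_i = n·p_i = [16.18, 24.27, 16.18, 32.36]
χ² = (40−16.18)²/16.18 + (13−24.27)²/24.27 + (25−16.18)²/16.18 + (11−32.36)²/32.36 = 59.2013
df = 3
p-value (upper-tail) = 0.00000
→ bracket: p<0.01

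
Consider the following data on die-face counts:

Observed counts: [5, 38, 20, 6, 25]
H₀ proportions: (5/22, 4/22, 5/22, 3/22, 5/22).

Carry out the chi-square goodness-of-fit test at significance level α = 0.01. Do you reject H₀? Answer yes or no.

n = 94; E_i = n·p_i = [21.36, 17.09, 21.36, 12.82, 21.36]
χ² = (5−21.36)²/21.36 + (38−17.09)²/17.09 + (20−21.36)²/21.36 + (6−12.82)²/12.82 + (25−21.36)²/21.36 = 42.4468
df = 4
p-value (upper-tail) = 0.00000
At α=0.01: p < α → reject H₀

reject H₀: yes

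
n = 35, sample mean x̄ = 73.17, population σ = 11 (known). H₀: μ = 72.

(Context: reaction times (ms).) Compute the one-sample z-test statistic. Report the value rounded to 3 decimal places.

SE = σ/√n = 11/√35 = 1.8593
z = (x̄−μ₀)/SE = (73.17−72)/1.8593 = 0.6293

test statistic = 0.629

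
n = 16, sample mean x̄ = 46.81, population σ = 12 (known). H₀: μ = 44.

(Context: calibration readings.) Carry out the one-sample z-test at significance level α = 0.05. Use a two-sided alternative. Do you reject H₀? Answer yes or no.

SE = σ/√n = 12/√16 = 3.0000
z = (x̄−μ₀)/SE = (46.81−44)/3.0000 = 0.9367
p-value (two-sided) = 0.34893
At α=0.05: p ≥ α → fail to reject H₀

reject H₀: no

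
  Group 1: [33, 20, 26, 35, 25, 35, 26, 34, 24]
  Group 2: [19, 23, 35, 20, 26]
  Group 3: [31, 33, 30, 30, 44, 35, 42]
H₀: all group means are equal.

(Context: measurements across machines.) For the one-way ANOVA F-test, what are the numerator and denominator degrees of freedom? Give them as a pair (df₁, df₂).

degrees of freedom = [2, 18]

k = 3 groups, N = 21 total
df = (k−1, N−k) = (3−1, 21−3) = (2, 18)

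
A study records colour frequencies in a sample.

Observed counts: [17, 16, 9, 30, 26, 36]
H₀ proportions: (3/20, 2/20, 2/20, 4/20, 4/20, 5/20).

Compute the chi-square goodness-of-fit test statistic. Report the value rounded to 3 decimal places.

n = 134; E_i = n·p_i = [20.10, 13.40, 13.40, 26.80, 26.80, 33.50]
χ² = (17−20.10)²/20.10 + (16−13.40)²/13.40 + (9−13.40)²/13.40 + (30−26.80)²/26.80 + (26−26.80)²/26.80 + (36−33.50)²/33.50 = 3.0199
df = 5

test statistic = 3.020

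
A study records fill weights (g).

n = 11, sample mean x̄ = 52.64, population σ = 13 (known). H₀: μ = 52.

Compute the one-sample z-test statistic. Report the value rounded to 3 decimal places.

SE = σ/√n = 13/√11 = 3.9196
z = (x̄−μ₀)/SE = (52.64−52)/3.9196 = 0.1633

test statistic = 0.163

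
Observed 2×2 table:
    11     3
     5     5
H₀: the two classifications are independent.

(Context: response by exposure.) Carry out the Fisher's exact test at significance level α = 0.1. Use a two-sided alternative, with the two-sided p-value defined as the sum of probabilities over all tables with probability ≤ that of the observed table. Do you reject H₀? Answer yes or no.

reject H₀: no

Margins: r₁=14, r₂=10, c₁=16, c₂=8, n=24
p_obs = C(14,11)·C(10,5)/C(24,16); sum pmf over tables with pmf ≤ p_obs
p-value (two-sided) = 0.20380
At α=0.1: p ≥ α → fail to reject H₀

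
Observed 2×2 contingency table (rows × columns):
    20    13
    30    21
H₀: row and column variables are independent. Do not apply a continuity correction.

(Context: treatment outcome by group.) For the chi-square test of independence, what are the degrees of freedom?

df = (r−1)(c−1) = (2−1)·(2−1) = 1

degrees of freedom = 1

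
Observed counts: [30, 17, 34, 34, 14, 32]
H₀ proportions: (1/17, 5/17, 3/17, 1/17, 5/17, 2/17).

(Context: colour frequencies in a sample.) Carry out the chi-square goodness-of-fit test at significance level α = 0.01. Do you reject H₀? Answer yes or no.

n = 161; E_i = n·p_i = [9.47, 47.35, 28.41, 9.47, 47.35, 18.94]
χ² = (30−9.47)²/9.47 + (17−47.35)²/47.35 + (34−28.41)²/28.41 + (34−9.47)²/9.47 + (14−47.35)²/47.35 + (32−18.94)²/18.94 = 161.0849
df = 5
p-value (upper-tail) = 0.00000
At α=0.01: p < α → reject H₀

reject H₀: yes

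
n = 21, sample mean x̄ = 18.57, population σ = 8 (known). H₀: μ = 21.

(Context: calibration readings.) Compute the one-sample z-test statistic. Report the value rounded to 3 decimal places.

SE = σ/√n = 8/√21 = 1.7457
z = (x̄−μ₀)/SE = (18.57−21)/1.7457 = -1.3920

test statistic = -1.392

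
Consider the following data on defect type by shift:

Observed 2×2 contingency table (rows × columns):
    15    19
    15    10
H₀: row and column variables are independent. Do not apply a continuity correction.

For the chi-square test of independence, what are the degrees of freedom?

df = (r−1)(c−1) = (2−1)·(2−1) = 1

degrees of freedom = 1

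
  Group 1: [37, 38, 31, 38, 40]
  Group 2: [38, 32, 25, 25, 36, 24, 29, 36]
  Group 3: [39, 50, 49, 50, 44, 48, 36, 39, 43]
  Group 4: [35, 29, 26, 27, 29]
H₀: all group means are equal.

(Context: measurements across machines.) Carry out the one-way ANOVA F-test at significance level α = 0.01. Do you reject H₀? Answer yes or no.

reject H₀: yes

Group means [36.80, 30.62, 44.22, 29.20], grand mean 36.037
SSB = Σnᵢ(x̄ᵢ−x̄)² = 1073.932; SSW = ΣΣ(x−x̄ᵢ)² = 547.031
MSB = 1073.932/3 = 357.9775; MSW = 547.031/23 = 23.7839
F = MSB/MSW = 15.0512
df = (3, 23)
p-value (upper-tail) = 0.00001
At α=0.01: p < α → reject H₀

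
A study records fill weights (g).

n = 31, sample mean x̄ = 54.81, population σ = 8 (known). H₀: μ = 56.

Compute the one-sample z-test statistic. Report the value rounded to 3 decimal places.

SE = σ/√n = 8/√31 = 1.4368
z = (x̄−μ₀)/SE = (54.81−56)/1.4368 = -0.8282

test statistic = -0.828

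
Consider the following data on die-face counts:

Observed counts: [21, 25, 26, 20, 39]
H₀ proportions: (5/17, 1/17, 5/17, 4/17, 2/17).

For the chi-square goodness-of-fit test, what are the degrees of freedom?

degrees of freedom = 4

df = k − 1 = 5 − 1 = 4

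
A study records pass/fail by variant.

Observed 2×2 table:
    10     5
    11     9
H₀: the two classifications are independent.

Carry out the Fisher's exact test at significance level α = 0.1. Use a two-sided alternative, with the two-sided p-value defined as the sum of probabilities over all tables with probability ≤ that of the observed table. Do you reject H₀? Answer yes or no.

reject H₀: no

Margins: r₁=15, r₂=20, c₁=21, c₂=14, n=35
p_obs = C(15,10)·C(20,11)/C(35,21); sum pmf over tables with pmf ≤ p_obs
p-value (two-sided) = 0.72824
At α=0.1: p ≥ α → fail to reject H₀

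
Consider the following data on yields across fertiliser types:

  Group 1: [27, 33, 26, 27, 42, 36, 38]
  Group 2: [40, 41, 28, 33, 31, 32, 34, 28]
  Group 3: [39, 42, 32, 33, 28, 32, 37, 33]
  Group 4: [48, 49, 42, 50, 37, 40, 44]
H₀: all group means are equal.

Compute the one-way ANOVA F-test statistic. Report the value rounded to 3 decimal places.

Group means [32.71, 33.38, 34.50, 44.29], grand mean 36.067
SSB = Σnᵢ(x̄ᵢ−x̄)² = 629.135; SSW = ΣΣ(x−x̄ᵢ)² = 690.732
MSB = 629.135/3 = 209.7115; MSW = 690.732/26 = 26.5666
F = MSB/MSW = 7.8938
df = (3, 26)

test statistic = 7.894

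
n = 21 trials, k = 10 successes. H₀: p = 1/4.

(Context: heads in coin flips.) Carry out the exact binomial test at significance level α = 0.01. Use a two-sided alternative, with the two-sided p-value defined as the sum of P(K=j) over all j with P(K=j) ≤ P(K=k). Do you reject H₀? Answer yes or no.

Exact binomial: n=21, k=10, p₀=1/4=0.2500
P(X=j) = C(n,j)·p₀^j·(1−p₀)^(n−j); p = Σ P(X=j) over j with P(X=j) ≤ P(X=10)
p-value (two-sided) = 0.02301
At α=0.01: p ≥ α → fail to reject H₀

reject H₀: no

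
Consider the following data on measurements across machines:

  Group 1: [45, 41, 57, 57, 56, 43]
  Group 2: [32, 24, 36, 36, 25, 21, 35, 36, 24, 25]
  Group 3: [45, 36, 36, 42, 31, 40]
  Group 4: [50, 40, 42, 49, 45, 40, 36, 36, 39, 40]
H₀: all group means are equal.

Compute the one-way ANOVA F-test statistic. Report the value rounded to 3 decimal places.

test statistic = 16.441

Group means [49.83, 29.40, 38.33, 41.70], grand mean 38.750
SSB = Σnᵢ(x̄ᵢ−x̄)² = 1699.333; SSW = ΣΣ(x−x̄ᵢ)² = 964.667
MSB = 1699.333/3 = 566.4444; MSW = 964.667/28 = 34.4524
F = MSB/MSW = 16.4414
df = (3, 28)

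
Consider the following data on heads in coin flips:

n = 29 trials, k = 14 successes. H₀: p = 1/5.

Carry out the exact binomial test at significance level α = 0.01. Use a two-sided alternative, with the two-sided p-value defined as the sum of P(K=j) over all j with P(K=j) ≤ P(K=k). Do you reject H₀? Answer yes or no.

Exact binomial: n=29, k=14, p₀=1/5=0.2000
P(X=j) = C(n,j)·p₀^j·(1−p₀)^(n−j); p = Σ P(X=j) over j with P(X=j) ≤ P(X=14)
p-value (two-sided) = 0.00059
At α=0.01: p < α → reject H₀

reject H₀: yes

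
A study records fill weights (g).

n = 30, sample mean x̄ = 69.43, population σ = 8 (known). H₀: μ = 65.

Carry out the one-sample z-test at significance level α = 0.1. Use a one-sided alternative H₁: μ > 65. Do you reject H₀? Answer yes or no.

SE = σ/√n = 8/√30 = 1.4606
z = (x̄−μ₀)/SE = (69.43−65)/1.4606 = 3.0330
p-value (one-sided, H₁ greater) = 0.00121
At α=0.1: p < α → reject H₀

reject H₀: yes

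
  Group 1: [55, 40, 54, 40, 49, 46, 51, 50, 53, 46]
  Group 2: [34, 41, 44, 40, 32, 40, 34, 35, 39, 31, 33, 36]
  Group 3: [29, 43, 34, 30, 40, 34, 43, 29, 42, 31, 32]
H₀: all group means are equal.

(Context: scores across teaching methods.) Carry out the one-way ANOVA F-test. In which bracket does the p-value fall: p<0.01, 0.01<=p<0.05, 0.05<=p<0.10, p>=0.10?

Group means [48.40, 36.58, 35.18], grand mean 39.697
SSB = Σnᵢ(x̄ᵢ−x̄)² = 1098.017; SSW = ΣΣ(x−x̄ᵢ)² = 768.953
MSB = 1098.017/2 = 549.0083; MSW = 768.953/30 = 25.6318
F = MSB/MSW = 21.4191
df = (2, 30)
p-value (upper-tail) = 0.00000
→ bracket: p<0.01

p-value bracket: p<0.01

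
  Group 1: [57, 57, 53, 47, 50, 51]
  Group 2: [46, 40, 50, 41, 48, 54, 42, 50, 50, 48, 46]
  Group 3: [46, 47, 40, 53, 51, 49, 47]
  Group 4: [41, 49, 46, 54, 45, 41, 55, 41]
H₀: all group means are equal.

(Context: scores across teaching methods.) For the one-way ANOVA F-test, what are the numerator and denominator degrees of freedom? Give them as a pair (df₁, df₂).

k = 4 groups, N = 32 total
df = (k−1, N−k) = (4−1, 32−4) = (3, 28)

degrees of freedom = [3, 28]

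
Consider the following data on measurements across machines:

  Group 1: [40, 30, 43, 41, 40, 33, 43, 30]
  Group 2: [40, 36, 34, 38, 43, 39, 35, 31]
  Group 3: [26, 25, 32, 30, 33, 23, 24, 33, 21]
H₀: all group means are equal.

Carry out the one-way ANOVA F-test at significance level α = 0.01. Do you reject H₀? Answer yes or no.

reject H₀: yes

Group means [37.50, 37.00, 27.44], grand mean 33.720
SSB = Σnᵢ(x̄ᵢ−x̄)² = 554.818; SSW = ΣΣ(x−x̄ᵢ)² = 488.222
MSB = 554.818/2 = 277.4089; MSW = 488.222/22 = 22.1919
F = MSB/MSW = 12.5004
df = (2, 22)
p-value (upper-tail) = 0.00024
At α=0.01: p < α → reject H₀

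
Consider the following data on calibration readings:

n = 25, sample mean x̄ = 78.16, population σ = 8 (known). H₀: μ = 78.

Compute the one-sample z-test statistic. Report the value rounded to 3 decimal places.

SE = σ/√n = 8/√25 = 1.6000
z = (x̄−μ₀)/SE = (78.16−78)/1.6000 = 0.1000

test statistic = 0.100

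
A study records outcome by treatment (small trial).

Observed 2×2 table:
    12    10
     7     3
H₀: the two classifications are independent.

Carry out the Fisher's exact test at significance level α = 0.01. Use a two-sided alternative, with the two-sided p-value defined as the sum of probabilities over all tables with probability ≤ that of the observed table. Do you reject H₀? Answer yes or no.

reject H₀: no

Margins: r₁=22, r₂=10, c₁=19, c₂=13, n=32
p_obs = C(22,12)·C(10,7)/C(32,19); sum pmf over tables with pmf ≤ p_obs
p-value (two-sided) = 0.46732
At α=0.01: p ≥ α → fail to reject H₀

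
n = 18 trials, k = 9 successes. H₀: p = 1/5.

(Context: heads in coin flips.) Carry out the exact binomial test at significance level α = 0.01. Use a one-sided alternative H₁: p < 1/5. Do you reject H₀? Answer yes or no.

Exact binomial: n=18, k=9, p₀=1/5=0.2000
P(X≤9) from Σ C(n,i)·p₀^i·(1−p₀)^(n−i)
p-value (one-sided, H₁ less) = 0.99909
At α=0.01: p ≥ α → fail to reject H₀

reject H₀: no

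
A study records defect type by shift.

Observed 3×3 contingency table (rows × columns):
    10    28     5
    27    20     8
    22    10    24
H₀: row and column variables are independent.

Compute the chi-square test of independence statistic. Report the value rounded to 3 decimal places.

Row totals [43, 55, 56], col totals [59, 58, 37], n=154
χ² = (10−16.47)²/16.47 + (28−16.19)²/16.19 + (5−10.33)²/10.33 + (27−21.07)²/21.07 + (20−20.71)²/20.71 + (8−13.21)²/13.21 + (22−21.45)²/21.45 + (10−21.09)²/21.09 + (24−13.45)²/13.45 = 31.7623
df = 4

test statistic = 31.762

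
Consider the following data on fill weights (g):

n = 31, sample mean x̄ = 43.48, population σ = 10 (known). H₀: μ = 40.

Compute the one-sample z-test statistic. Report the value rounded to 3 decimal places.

test statistic = 1.938

SE = σ/√n = 10/√31 = 1.7961
z = (x̄−μ₀)/SE = (43.48−40)/1.7961 = 1.9376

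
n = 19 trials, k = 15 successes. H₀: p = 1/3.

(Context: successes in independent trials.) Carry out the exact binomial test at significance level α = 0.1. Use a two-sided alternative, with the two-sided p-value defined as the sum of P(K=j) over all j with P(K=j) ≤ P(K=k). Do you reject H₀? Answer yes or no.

reject H₀: yes

Exact binomial: n=19, k=15, p₀=1/3=0.3333
P(X=j) = C(n,j)·p₀^j·(1−p₀)^(n−j); p = Σ P(X=j) over j with P(X=j) ≤ P(X=15)
p-value (two-sided) = 0.00006
At α=0.1: p < α → reject H₀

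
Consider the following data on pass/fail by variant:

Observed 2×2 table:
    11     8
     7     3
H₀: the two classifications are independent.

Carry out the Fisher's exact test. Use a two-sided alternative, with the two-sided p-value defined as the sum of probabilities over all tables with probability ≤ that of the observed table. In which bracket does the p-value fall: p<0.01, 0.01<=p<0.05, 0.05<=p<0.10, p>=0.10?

p-value bracket: p>=0.10

Margins: r₁=19, r₂=10, c₁=18, c₂=11, n=29
p_obs = C(19,11)·C(10,7)/C(29,18); sum pmf over tables with pmf ≤ p_obs
p-value (two-sided) = 0.69415
→ bracket: p>=0.10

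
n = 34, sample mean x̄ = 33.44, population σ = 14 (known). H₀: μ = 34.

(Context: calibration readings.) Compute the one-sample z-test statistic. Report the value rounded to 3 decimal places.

test statistic = -0.233

SE = σ/√n = 14/√34 = 2.4010
z = (x̄−μ₀)/SE = (33.44−34)/2.4010 = -0.2332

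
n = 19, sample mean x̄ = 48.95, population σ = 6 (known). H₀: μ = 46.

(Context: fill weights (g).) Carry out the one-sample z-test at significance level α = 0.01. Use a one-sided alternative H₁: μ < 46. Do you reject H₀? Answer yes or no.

SE = σ/√n = 6/√19 = 1.3765
z = (x̄−μ₀)/SE = (48.95−46)/1.3765 = 2.1431
p-value (one-sided, H₁ less) = 0.98395
At α=0.01: p ≥ α → fail to reject H₀

reject H₀: no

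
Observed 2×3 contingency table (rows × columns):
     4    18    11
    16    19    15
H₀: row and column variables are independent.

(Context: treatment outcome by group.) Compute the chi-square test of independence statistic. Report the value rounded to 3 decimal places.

test statistic = 4.551

Row totals [33, 50], col totals [20, 37, 26], n=83
χ² = (4−7.95)²/7.95 + (18−14.71)²/14.71 + (11−10.34)²/10.34 + (16−12.05)²/12.05 + (19−22.29)²/22.29 + (15−15.66)²/15.66 = 4.5514
df = 2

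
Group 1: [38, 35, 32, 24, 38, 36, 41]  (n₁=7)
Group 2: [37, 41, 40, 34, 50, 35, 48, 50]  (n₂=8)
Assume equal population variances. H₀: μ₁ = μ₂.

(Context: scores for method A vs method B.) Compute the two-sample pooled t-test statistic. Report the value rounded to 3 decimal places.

test statistic = -2.205

x̄₁=34.857, s₁=5.551, n₁=7
x̄₂=41.875, s₂=6.621, n₂=8
s_p² = [6·5.551² + 7·6.621²]/13 = 37.8255
SE = √(s_p²·(1/7+1/8)) = 3.1831
t = (34.857−41.875)/3.1831 = -2.2048
df = 13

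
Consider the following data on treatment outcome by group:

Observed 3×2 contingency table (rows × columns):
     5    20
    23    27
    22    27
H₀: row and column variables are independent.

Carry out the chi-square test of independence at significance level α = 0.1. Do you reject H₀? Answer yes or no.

reject H₀: yes

Row totals [25, 50, 49], col totals [50, 74], n=124
χ² = (5−10.08)²/10.08 + (20−14.92)²/14.92 + (23−20.16)²/20.16 + (27−29.84)²/29.84 + (22−19.76)²/19.76 + (27−29.24)²/29.24 = 5.3868
df = 2
p-value (upper-tail) = 0.06765
At α=0.1: p < α → reject H₀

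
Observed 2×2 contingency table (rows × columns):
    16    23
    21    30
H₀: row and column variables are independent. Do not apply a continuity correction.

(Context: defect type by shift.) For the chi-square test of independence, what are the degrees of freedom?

df = (r−1)(c−1) = (2−1)·(2−1) = 1

degrees of freedom = 1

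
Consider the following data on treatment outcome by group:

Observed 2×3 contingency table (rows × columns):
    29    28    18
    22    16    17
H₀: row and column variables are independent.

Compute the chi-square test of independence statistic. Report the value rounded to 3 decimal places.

test statistic = 1.214

Row totals [75, 55], col totals [51, 44, 35], n=130
χ² = (29−29.42)²/29.42 + (28−25.38)²/25.38 + (18−20.19)²/20.19 + (22−21.58)²/21.58 + (16−18.62)²/18.62 + (17−14.81)²/14.81 = 1.2139
df = 2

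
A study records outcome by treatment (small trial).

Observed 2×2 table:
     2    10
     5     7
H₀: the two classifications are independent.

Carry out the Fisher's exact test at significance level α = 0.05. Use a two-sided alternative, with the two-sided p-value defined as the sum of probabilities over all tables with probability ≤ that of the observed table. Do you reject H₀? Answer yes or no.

Margins: r₁=12, r₂=12, c₁=7, c₂=17, n=24
p_obs = C(12,2)·C(12,5)/C(24,7); sum pmf over tables with pmf ≤ p_obs
p-value (two-sided) = 0.37071
At α=0.05: p ≥ α → fail to reject H₀

reject H₀: no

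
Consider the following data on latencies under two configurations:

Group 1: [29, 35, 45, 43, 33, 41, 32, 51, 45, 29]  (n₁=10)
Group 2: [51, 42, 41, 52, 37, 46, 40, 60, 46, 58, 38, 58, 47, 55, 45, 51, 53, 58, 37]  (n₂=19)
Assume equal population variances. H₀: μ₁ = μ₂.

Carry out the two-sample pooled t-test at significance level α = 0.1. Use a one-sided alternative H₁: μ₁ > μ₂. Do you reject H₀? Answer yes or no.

x̄₁=38.300, s₁=7.689, n₁=10
x̄₂=48.158, s₂=7.676, n₂=19
s_p² = [9·7.689² + 18·7.676²]/27 = 58.9862
SE = √(s_p²·(1/10+1/19)) = 3.0005
t = (38.300−48.158)/3.0005 = -3.2854
df = 27
p-value (one-sided, H₁ greater) = 0.99859
At α=0.1: p ≥ α → fail to reject H₀

reject H₀: no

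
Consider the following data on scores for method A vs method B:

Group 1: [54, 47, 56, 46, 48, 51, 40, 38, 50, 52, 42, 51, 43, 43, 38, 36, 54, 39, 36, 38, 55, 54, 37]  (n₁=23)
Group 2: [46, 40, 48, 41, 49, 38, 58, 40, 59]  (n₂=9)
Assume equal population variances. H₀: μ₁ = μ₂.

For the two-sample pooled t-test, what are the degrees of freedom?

degrees of freedom = 30

df = n₁ + n₂ − 2 = 23 + 9 − 2 = 30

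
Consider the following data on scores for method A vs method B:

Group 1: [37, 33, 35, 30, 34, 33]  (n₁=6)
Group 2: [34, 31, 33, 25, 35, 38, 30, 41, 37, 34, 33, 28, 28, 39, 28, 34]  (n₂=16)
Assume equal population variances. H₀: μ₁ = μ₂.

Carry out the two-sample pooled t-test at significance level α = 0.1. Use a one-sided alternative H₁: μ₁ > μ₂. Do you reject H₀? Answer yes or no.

x̄₁=33.667, s₁=2.338, n₁=6
x̄₂=33.000, s₂=4.472, n₂=16
s_p² = [5·2.338² + 15·4.472²]/20 = 16.3667
SE = √(s_p²·(1/6+1/16)) = 1.9367
t = (33.667−33.000)/1.9367 = 0.3442
df = 20
p-value (one-sided, H₁ greater) = 0.36713
At α=0.1: p ≥ α → fail to reject H₀

reject H₀: no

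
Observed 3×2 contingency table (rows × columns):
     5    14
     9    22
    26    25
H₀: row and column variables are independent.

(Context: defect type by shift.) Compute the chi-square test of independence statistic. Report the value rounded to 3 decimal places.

Row totals [19, 31, 51], col totals [40, 61], n=101
χ² = (5−7.52)²/7.52 + (14−11.48)²/11.48 + (9−12.28)²/12.28 + (22−18.72)²/18.72 + (26−20.20)²/20.20 + (25−30.80)²/30.80 = 5.6106
df = 2

test statistic = 5.611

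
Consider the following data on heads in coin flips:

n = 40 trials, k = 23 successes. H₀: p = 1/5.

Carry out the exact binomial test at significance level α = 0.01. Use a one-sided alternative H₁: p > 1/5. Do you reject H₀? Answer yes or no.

Exact binomial: n=40, k=23, p₀=1/5=0.2000
P(X≥23) from Σ C(n,i)·p₀^i·(1−p₀)^(n−i)
p-value (one-sided, H₁ greater) = 0.00000
At α=0.01: p < α → reject H₀

reject H₀: yes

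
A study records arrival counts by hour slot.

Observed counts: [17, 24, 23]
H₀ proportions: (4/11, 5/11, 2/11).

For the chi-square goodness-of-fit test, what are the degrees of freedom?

degrees of freedom = 2

df = k − 1 = 3 − 1 = 2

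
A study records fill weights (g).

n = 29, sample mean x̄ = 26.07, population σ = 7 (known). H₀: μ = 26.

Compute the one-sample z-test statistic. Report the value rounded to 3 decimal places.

SE = σ/√n = 7/√29 = 1.2999
z = (x̄−μ₀)/SE = (26.07−26)/1.2999 = 0.0539

test statistic = 0.054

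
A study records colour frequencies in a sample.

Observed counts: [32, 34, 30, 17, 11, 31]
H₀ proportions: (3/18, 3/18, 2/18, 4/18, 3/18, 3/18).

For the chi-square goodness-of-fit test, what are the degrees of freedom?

degrees of freedom = 5

df = k − 1 = 6 − 1 = 5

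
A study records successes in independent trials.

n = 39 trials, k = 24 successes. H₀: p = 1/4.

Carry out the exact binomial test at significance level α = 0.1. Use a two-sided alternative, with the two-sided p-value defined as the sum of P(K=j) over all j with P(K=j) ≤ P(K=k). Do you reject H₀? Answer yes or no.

reject H₀: yes

Exact binomial: n=39, k=24, p₀=1/4=0.2500
P(X=j) = C(n,j)·p₀^j·(1−p₀)^(n−j); p = Σ P(X=j) over j with P(X=j) ≤ P(X=24)
p-value (two-sided) = 0.00000
At α=0.1: p < α → reject H₀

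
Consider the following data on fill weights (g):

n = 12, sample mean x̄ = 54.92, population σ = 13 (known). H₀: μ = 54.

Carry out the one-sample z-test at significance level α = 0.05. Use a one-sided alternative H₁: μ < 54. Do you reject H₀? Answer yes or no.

reject H₀: no

SE = σ/√n = 13/√12 = 3.7528
z = (x̄−μ₀)/SE = (54.92−54)/3.7528 = 0.2452
p-value (one-sided, H₁ less) = 0.59683
At α=0.05: p ≥ α → fail to reject H₀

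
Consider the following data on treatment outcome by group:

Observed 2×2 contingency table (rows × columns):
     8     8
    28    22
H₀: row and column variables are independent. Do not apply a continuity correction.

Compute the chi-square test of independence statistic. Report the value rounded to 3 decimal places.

test statistic = 0.176

Row totals [16, 50], col totals [36, 30], n=66
χ² = (8−8.73)²/8.73 + (8−7.27)²/7.27 + (28−27.27)²/27.27 + (22−22.73)²/22.73 = 0.1760
df = 1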